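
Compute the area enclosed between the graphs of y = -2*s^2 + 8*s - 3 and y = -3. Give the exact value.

Set the curves equal: -2*s^2 + 8*s - 3 = -3, so -2*s^2 + 8*s = 0, which factors as -2*s*(s - 4) = 0. The curves meet at s = 0, 4.
On [0, 4], y = -2*s^2 + 8*s - 3 is on top; that piece has area ∫[0,4] (-2*s^2 + 8*s) ds = 64/3.

64/3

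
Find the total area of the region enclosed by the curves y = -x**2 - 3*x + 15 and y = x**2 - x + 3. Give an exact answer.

125/3

Set the curves equal: -x**2 - 3*x + 15 = x**2 - x + 3, so -2*x**2 - 2*x + 12 = 0, which factors as -2*(x - 2)*(x + 3) = 0. The curves meet at x = -3, 2.
On [-3, 2], y = -x**2 - 3*x + 15 is on top; that piece has area ∫[-3,2] (-2*x**2 - 2*x + 12) dx = 125/3.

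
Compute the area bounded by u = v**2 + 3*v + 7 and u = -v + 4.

4/3

Both boundary curves give u as a function of v, so integrate with respect to v. Setting them equal: v**2 + 4*v + 3 = 0, i.e. (v + 1)*(v + 3) = 0, so they meet at v = -3, -1.
For v in [-3, -1], u = v**2 + 3*v + 7 is on the left; area = ∫[-3,-1] (-(v**2 + 4*v + 3)) dv = 4/3.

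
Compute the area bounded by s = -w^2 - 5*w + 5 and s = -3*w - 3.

36

Both boundary curves give s as a function of w, so integrate with respect to w. Setting them equal: -w^2 - 2*w + 8 = 0, i.e. -(w - 2)*(w + 4) = 0, so they meet at w = -4, 2.
For w in [-4, 2], s = -w^2 - 5*w + 5 is on the right; area = ∫[-4,2] (-w^2 - 2*w + 8) dw = 36.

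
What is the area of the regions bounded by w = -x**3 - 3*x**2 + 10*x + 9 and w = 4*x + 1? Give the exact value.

Set the curves equal: -x**3 - 3*x**2 + 10*x + 9 = 4*x + 1, so -x**3 - 3*x**2 + 6*x + 8 = 0, which factors as -(x - 2)*(x + 1)*(x + 4) = 0. The curves meet at x = -4, -1, 2.
On [-4, -1], w = 4*x + 1 is on top; that piece has area ∫[-4,-1] (-(-x**3 - 3*x**2 + 6*x + 8)) dx = 81/4.
On [-1, 2], w = -x**3 - 3*x**2 + 10*x + 9 is on top; that piece has area ∫[-1,2] (-x**3 - 3*x**2 + 6*x + 8) dx = 81/4.
Total enclosed area = 81/4 + 81/4 = 81/2.

81/2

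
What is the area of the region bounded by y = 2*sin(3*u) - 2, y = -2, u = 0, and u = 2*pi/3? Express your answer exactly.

The difference (2*sin(3*u) - 2) - (-2) = 2*sin(3*u) changes sign at u = pi/3 inside [0, 2*pi/3], so split the integral there.
∫[0,pi/3] (2*sin(3*u)) du = 4/3.
∫[pi/3,2*pi/3] (2*sin(3*u)) du = -4/3; the area of that piece is 4/3.
Total area = 4/3 + 4/3 = 8/3.

8/3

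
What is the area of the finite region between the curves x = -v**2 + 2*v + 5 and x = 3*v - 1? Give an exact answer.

125/6

Both boundary curves give x as a function of v, so integrate with respect to v. Setting them equal: -v**2 - v + 6 = 0, i.e. -(v - 2)*(v + 3) = 0, so they meet at v = -3, 2.
For v in [-3, 2], x = -v**2 + 2*v + 5 is on the right; area = ∫[-3,2] (-v**2 - v + 6) dv = 125/6.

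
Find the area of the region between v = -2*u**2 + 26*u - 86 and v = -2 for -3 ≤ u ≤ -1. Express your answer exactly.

On [-3, -1], (-2*u**2 + 26*u - 86) - (-2) = -2*u**2 + 26*u - 84 is ≤ 0 throughout, so the area is a single integral of |-2*u**2 + 26*u - 84|.
∫[-3,-1] (-2*u**2 + 26*u - 84) du = -868/3; the area of that piece is 868/3.

868/3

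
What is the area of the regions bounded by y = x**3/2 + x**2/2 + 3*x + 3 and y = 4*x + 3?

Set the curves equal: x**3/2 + x**2/2 + 3*x + 3 = 4*x + 3, so x**3/2 + x**2/2 - x = 0, which factors as x*(x - 1)*(x + 2)/2 = 0. The curves meet at x = -2, 0, 1.
On [-2, 0], y = x**3/2 + x**2/2 + 3*x + 3 is on top; that piece has area ∫[-2,0] (x**3/2 + x**2/2 - x) dx = 4/3.
On [0, 1], y = 4*x + 3 is on top; that piece has area ∫[0,1] (-(x**3/2 + x**2/2 - x)) dx = 5/24.
Total enclosed area = 4/3 + 5/24 = 37/24.

37/24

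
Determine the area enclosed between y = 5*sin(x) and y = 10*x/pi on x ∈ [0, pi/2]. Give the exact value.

5 - 5*pi/4

On [0, pi/2], (5*sin(x)) - (10*x/pi) = -10*x/pi + 5*sin(x) is ≥ 0 throughout, so the area is a single integral of |-10*x/pi + 5*sin(x)|.
∫[0,pi/2] (-10*x/pi + 5*sin(x)) dx = 5 - 5*pi/4.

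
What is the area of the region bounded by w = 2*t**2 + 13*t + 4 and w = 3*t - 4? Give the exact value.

Set the curves equal: 2*t**2 + 13*t + 4 = 3*t - 4, so 2*t**2 + 10*t + 8 = 0, which factors as 2*(t + 1)*(t + 4) = 0. The curves meet at t = -4, -1.
On [-4, -1], w = 3*t - 4 is on top; that piece has area ∫[-4,-1] (-(2*t**2 + 10*t + 8)) dt = 9.

9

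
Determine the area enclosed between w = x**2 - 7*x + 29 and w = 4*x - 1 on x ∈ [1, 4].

On [1, 4], (x**2 - 7*x + 29) - (4*x - 1) = x**2 - 11*x + 30 is ≥ 0 throughout, so the area is a single integral of |x**2 - 11*x + 30|.
∫[1,4] (x**2 - 11*x + 30) dx = 57/2.

57/2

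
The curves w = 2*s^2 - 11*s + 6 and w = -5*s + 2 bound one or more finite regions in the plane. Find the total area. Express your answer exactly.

Set the curves equal: 2*s^2 - 11*s + 6 = -5*s + 2, so 2*s^2 - 6*s + 4 = 0, which factors as 2*(s - 2)*(s - 1) = 0. The curves meet at s = 1, 2.
On [1, 2], w = -5*s + 2 is on top; that piece has area ∫[1,2] (-(2*s^2 - 6*s + 4)) ds = 1/3.

1/3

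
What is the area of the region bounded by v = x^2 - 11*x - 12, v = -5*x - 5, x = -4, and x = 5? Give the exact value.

117

The difference (x^2 - 11*x - 12) - (-5*x - 5) = x^2 - 6*x - 7 changes sign at x = -1 inside [-4, 5], so split the integral there.
∫[-4,-1] (x^2 - 6*x - 7) dx = 45.
∫[-1,5] (x^2 - 6*x - 7) dx = -72; the area of that piece is 72.
Total area = 45 + 72 = 117.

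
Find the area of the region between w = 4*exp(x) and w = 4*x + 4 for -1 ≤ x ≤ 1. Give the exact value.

-8 - 4*exp(-1) + 4*exp(1)

On [-1, 1], (4*exp(x)) - (4*x + 4) = -4*x + 4*exp(x) - 4 is ≥ 0 throughout, so the area is a single integral of |-4*x + 4*exp(x) - 4|.
∫[-1,1] (-4*x + 4*exp(x) - 4) dx = -8 - 4*exp(-1) + 4*exp(1).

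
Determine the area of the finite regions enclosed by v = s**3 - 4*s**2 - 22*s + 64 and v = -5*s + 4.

3901/12

Set the curves equal: s**3 - 4*s**2 - 22*s + 64 = -5*s + 4, so s**3 - 4*s**2 - 17*s + 60 = 0, which factors as (s - 5)*(s - 3)*(s + 4) = 0. The curves meet at s = -4, 3, 5.
On [-4, 3], v = s**3 - 4*s**2 - 22*s + 64 is on top; that piece has area ∫[-4,3] (s**3 - 4*s**2 - 17*s + 60) ds = 3773/12.
On [3, 5], v = -5*s + 4 is on top; that piece has area ∫[3,5] (-(s**3 - 4*s**2 - 17*s + 60)) ds = 32/3.
Total enclosed area = 3773/12 + 32/3 = 3901/12.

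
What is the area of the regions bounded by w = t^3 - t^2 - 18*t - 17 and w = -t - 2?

568/3

Set the curves equal: t^3 - t^2 - 18*t - 17 = -t - 2, so t^3 - t^2 - 17*t - 15 = 0, which factors as (t - 5)*(t + 1)*(t + 3) = 0. The curves meet at t = -3, -1, 5.
On [-3, -1], w = t^3 - t^2 - 18*t - 17 is on top; that piece has area ∫[-3,-1] (t^3 - t^2 - 17*t - 15) dt = 28/3.
On [-1, 5], w = -t - 2 is on top; that piece has area ∫[-1,5] (-(t^3 - t^2 - 17*t - 15)) dt = 180.
Total enclosed area = 28/3 + 180 = 568/3.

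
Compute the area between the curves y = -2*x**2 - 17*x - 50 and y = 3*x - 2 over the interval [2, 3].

332/3

On [2, 3], (-2*x**2 - 17*x - 50) - (3*x - 2) = -2*x**2 - 20*x - 48 is ≤ 0 throughout, so the area is a single integral of |-2*x**2 - 20*x - 48|.
∫[2,3] (-2*x**2 - 20*x - 48) dx = -332/3; the area of that piece is 332/3.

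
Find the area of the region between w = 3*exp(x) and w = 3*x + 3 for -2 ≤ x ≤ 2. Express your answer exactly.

-12 - 3*exp(-2) + 3*exp(2)

On [-2, 2], (3*exp(x)) - (3*x + 3) = -3*x + 3*exp(x) - 3 is ≥ 0 throughout, so the area is a single integral of |-3*x + 3*exp(x) - 3|.
∫[-2,2] (-3*x + 3*exp(x) - 3) dx = -12 - 3*exp(-2) + 3*exp(2).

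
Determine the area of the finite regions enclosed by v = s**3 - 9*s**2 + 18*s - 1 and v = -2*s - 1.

Set the curves equal: s**3 - 9*s**2 + 18*s - 1 = -2*s - 1, so s**3 - 9*s**2 + 20*s = 0, which factors as s*(s - 5)*(s - 4) = 0. The curves meet at s = 0, 4, 5.
On [0, 4], v = s**3 - 9*s**2 + 18*s - 1 is on top; that piece has area ∫[0,4] (s**3 - 9*s**2 + 20*s) ds = 32.
On [4, 5], v = -2*s - 1 is on top; that piece has area ∫[4,5] (-(s**3 - 9*s**2 + 20*s)) ds = 3/4.
Total enclosed area = 32 + 3/4 = 131/4.

131/4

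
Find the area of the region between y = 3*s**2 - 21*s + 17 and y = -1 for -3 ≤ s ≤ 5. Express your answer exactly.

240

The difference (3*s**2 - 21*s + 17) - (-1) = 3*s**2 - 21*s + 18 changes sign at s = 1 inside [-3, 5], so split the integral there.
∫[-3,1] (3*s**2 - 21*s + 18) ds = 184.
∫[1,5] (3*s**2 - 21*s + 18) ds = -56; the area of that piece is 56.
Total area = 184 + 56 = 240.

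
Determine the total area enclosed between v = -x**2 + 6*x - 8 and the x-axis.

4/3

The curve meets the x-axis where -x**2 + 6*x - 8 = 0, i.e. -(x - 4)*(x - 2) = 0, at x = 2, 4.
On [2, 4] the curve lies above the axis; ∫[2,4] (-x**2 + 6*x - 8) dx = 4/3, giving area 4/3.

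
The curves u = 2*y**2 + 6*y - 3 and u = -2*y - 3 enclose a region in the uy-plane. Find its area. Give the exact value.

64/3

Both boundary curves give u as a function of y, so integrate with respect to y. Setting them equal: 2*y**2 + 8*y = 0, i.e. 2*y*(y + 4) = 0, so they meet at y = -4, 0.
For y in [-4, 0], u = 2*y**2 + 6*y - 3 is on the left; area = ∫[-4,0] (-(2*y**2 + 8*y)) dy = 64/3.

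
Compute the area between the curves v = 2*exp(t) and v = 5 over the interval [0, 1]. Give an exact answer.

-13 - 10*log(2) + 2*exp(1) + 10*log(5)

The difference (2*exp(t)) - (5) = 2*exp(t) - 5 changes sign at t = log(5/2) inside [0, 1], so split the integral there.
∫[0,log(5/2)] (2*exp(t) - 5) dt = log(32/3125) + 3; the area of that piece is -3 + log(3125/32).
∫[log(5/2),1] (2*exp(t) - 5) dt = -10 - 5*log(2) + 2*exp(1) + 5*log(5).
Total area = (-3 + log(3125/32)) + (-10 - 5*log(2) + 2*exp(1) + 5*log(5)) = -13 - 10*log(2) + 2*exp(1) + 10*log(5).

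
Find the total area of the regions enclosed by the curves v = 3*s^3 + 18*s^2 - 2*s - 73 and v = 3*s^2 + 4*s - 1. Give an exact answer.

443/2

Set the curves equal: 3*s^3 + 18*s^2 - 2*s - 73 = 3*s^2 + 4*s - 1, so 3*s^3 + 15*s^2 - 6*s - 72 = 0, which factors as 3*(s - 2)*(s + 3)*(s + 4) = 0. The curves meet at s = -4, -3, 2.
On [-4, -3], v = 3*s^3 + 18*s^2 - 2*s - 73 is on top; that piece has area ∫[-4,-3] (3*s^3 + 15*s^2 - 6*s - 72) ds = 11/4.
On [-3, 2], v = 3*s^2 + 4*s - 1 is on top; that piece has area ∫[-3,2] (-(3*s^3 + 15*s^2 - 6*s - 72)) ds = 875/4.
Total enclosed area = 11/4 + 875/4 = 443/2.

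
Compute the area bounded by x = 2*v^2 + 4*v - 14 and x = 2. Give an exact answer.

72

Both boundary curves give x as a function of v, so integrate with respect to v. Setting them equal: 2*v^2 + 4*v - 16 = 0, i.e. 2*(v - 2)*(v + 4) = 0, so they meet at v = -4, 2.
For v in [-4, 2], x = 2*v^2 + 4*v - 14 is on the left; area = ∫[-4,2] (-(2*v^2 + 4*v - 16)) dv = 72.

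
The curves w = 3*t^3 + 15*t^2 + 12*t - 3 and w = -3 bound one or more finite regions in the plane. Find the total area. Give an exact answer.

71/2

Set the curves equal: 3*t^3 + 15*t^2 + 12*t - 3 = -3, so 3*t^3 + 15*t^2 + 12*t = 0, which factors as 3*t*(t + 1)*(t + 4) = 0. The curves meet at t = -4, -1, 0.
On [-4, -1], w = 3*t^3 + 15*t^2 + 12*t - 3 is on top; that piece has area ∫[-4,-1] (3*t^3 + 15*t^2 + 12*t) dt = 135/4.
On [-1, 0], w = -3 is on top; that piece has area ∫[-1,0] (-(3*t^3 + 15*t^2 + 12*t)) dt = 7/4.
Total enclosed area = 135/4 + 7/4 = 71/2.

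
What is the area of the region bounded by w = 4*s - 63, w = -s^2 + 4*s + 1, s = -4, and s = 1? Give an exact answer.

895/3

On [-4, 1], (4*s - 63) - (-s^2 + 4*s + 1) = s^2 - 64 is ≤ 0 throughout, so the area is a single integral of |s^2 - 64|.
∫[-4,1] (s^2 - 64) ds = -895/3; the area of that piece is 895/3.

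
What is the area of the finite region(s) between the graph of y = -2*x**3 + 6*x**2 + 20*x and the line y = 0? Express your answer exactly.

407/2

The curve meets the x-axis where -2*x**3 + 6*x**2 + 20*x = 0, i.e. -2*x*(x - 5)*(x + 2) = 0, at x = -2, 0, 5.
On [-2, 0] the curve lies below the axis; ∫[-2,0] (-2*x**3 + 6*x**2 + 20*x) dx = -16, giving area 16.
On [0, 5] the curve lies above the axis; ∫[0,5] (-2*x**3 + 6*x**2 + 20*x) dx = 375/2, giving area 375/2.
Total area = 16 + 375/2 = 407/2.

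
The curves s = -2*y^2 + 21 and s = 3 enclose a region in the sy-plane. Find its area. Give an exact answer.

Both boundary curves give s as a function of y, so integrate with respect to y. Setting them equal: -2*y^2 + 18 = 0, i.e. -2*(y - 3)*(y + 3) = 0, so they meet at y = -3, 3.
For y in [-3, 3], s = -2*y^2 + 21 is on the right; area = ∫[-3,3] (-2*y^2 + 18) dy = 72.

72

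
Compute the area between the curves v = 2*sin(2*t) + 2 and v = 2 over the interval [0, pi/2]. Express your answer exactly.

On [0, pi/2], (2*sin(2*t) + 2) - (2) = 2*sin(2*t) is ≥ 0 throughout, so the area is a single integral of |2*sin(2*t)|.
∫[0,pi/2] (2*sin(2*t)) dt = 2.

2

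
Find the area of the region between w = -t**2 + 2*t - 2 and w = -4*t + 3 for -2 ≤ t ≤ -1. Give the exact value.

49/3

On [-2, -1], (-t**2 + 2*t - 2) - (-4*t + 3) = -t**2 + 6*t - 5 is ≤ 0 throughout, so the area is a single integral of |-t**2 + 6*t - 5|.
∫[-2,-1] (-t**2 + 6*t - 5) dt = -49/3; the area of that piece is 49/3.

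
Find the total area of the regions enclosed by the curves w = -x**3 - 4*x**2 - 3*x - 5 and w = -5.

Set the curves equal: -x**3 - 4*x**2 - 3*x - 5 = -5, so -x**3 - 4*x**2 - 3*x = 0, which factors as -x*(x + 1)*(x + 3) = 0. The curves meet at x = -3, -1, 0.
On [-3, -1], w = -5 is on top; that piece has area ∫[-3,-1] (-(-x**3 - 4*x**2 - 3*x)) dx = 8/3.
On [-1, 0], w = -x**3 - 4*x**2 - 3*x - 5 is on top; that piece has area ∫[-1,0] (-x**3 - 4*x**2 - 3*x) dx = 5/12.
Total enclosed area = 8/3 + 5/12 = 37/12.

37/12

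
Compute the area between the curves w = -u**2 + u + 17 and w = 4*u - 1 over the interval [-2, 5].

183/2

The difference (-u**2 + u + 17) - (4*u - 1) = -u**2 - 3*u + 18 changes sign at u = 3 inside [-2, 5], so split the integral there.
∫[-2,3] (-u**2 - 3*u + 18) du = 425/6.
∫[3,5] (-u**2 - 3*u + 18) du = -62/3; the area of that piece is 62/3.
Total area = 425/6 + 62/3 = 183/2.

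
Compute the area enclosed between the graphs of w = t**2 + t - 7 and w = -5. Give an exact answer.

9/2

Set the curves equal: t**2 + t - 7 = -5, so t**2 + t - 2 = 0, which factors as (t - 1)*(t + 2) = 0. The curves meet at t = -2, 1.
On [-2, 1], w = -5 is on top; that piece has area ∫[-2,1] (-(t**2 + t - 2)) dt = 9/2.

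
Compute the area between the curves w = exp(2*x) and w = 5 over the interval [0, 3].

The difference (exp(2*x)) - (5) = exp(2*x) - 5 changes sign at x = log(5)/2 inside [0, 3], so split the integral there.
∫[0,log(5)/2] (exp(2*x) - 5) dx = 2 - 5*log(5)/2; the area of that piece is -2 + 5*log(5)/2.
∫[log(5)/2,3] (exp(2*x) - 5) dx = -35/2 + 5*log(5)/2 + exp(6)/2.
Total area = (-2 + 5*log(5)/2) + (-35/2 + 5*log(5)/2 + exp(6)/2) = -39/2 + 5*log(5) + exp(6)/2.

-39/2 + 5*log(5) + exp(6)/2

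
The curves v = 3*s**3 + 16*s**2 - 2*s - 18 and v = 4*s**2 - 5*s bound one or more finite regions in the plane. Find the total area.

71/2

Set the curves equal: 3*s**3 + 16*s**2 - 2*s - 18 = 4*s**2 - 5*s, so 3*s**3 + 12*s**2 + 3*s - 18 = 0, which factors as 3*(s - 1)*(s + 2)*(s + 3) = 0. The curves meet at s = -3, -2, 1.
On [-3, -2], v = 3*s**3 + 16*s**2 - 2*s - 18 is on top; that piece has area ∫[-3,-2] (3*s**3 + 12*s**2 + 3*s - 18) ds = 7/4.
On [-2, 1], v = 4*s**2 - 5*s is on top; that piece has area ∫[-2,1] (-(3*s**3 + 12*s**2 + 3*s - 18)) ds = 135/4.
Total enclosed area = 7/4 + 135/4 = 71/2.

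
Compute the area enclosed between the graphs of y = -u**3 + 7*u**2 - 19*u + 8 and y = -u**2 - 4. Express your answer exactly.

37/12

Set the curves equal: -u**3 + 7*u**2 - 19*u + 8 = -u**2 - 4, so -u**3 + 8*u**2 - 19*u + 12 = 0, which factors as -(u - 4)*(u - 3)*(u - 1) = 0. The curves meet at u = 1, 3, 4.
On [1, 3], y = -u**2 - 4 is on top; that piece has area ∫[1,3] (-(-u**3 + 8*u**2 - 19*u + 12)) du = 8/3.
On [3, 4], y = -u**3 + 7*u**2 - 19*u + 8 is on top; that piece has area ∫[3,4] (-u**3 + 8*u**2 - 19*u + 12) du = 5/12.
Total enclosed area = 8/3 + 5/12 = 37/12.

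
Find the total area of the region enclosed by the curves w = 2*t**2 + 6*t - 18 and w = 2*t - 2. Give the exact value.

72

Set the curves equal: 2*t**2 + 6*t - 18 = 2*t - 2, so 2*t**2 + 4*t - 16 = 0, which factors as 2*(t - 2)*(t + 4) = 0. The curves meet at t = -4, 2.
On [-4, 2], w = 2*t - 2 is on top; that piece has area ∫[-4,2] (-(2*t**2 + 4*t - 16)) dt = 72.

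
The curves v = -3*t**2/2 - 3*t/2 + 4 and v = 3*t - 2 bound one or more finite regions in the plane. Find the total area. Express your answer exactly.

Set the curves equal: -3*t**2/2 - 3*t/2 + 4 = 3*t - 2, so -3*t**2/2 - 9*t/2 + 6 = 0, which factors as -3*(t - 1)*(t + 4)/2 = 0. The curves meet at t = -4, 1.
On [-4, 1], v = -3*t**2/2 - 3*t/2 + 4 is on top; that piece has area ∫[-4,1] (-3*t**2/2 - 9*t/2 + 6) dt = 125/4.

125/4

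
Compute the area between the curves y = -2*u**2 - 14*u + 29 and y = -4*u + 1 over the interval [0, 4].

72

The difference (-2*u**2 - 14*u + 29) - (-4*u + 1) = -2*u**2 - 10*u + 28 changes sign at u = 2 inside [0, 4], so split the integral there.
∫[0,2] (-2*u**2 - 10*u + 28) du = 92/3.
∫[2,4] (-2*u**2 - 10*u + 28) du = -124/3; the area of that piece is 124/3.
Total area = 92/3 + 124/3 = 72.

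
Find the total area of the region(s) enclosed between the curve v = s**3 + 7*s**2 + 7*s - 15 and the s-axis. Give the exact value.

148/3

The curve meets the s-axis where s**3 + 7*s**2 + 7*s - 15 = 0, i.e. (s - 1)*(s + 3)*(s + 5) = 0, at s = -5, -3, 1.
On [-5, -3] the curve lies above the axis; ∫[-5,-3] (s**3 + 7*s**2 + 7*s - 15) ds = 20/3, giving area 20/3.
On [-3, 1] the curve lies below the axis; ∫[-3,1] (s**3 + 7*s**2 + 7*s - 15) ds = -128/3, giving area 128/3.
Total area = 20/3 + 128/3 = 148/3.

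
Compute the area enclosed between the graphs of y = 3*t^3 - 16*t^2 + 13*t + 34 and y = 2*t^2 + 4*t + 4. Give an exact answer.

Set the curves equal: 3*t^3 - 16*t^2 + 13*t + 34 = 2*t^2 + 4*t + 4, so 3*t^3 - 18*t^2 + 9*t + 30 = 0, which factors as 3*(t - 5)*(t - 2)*(t + 1) = 0. The curves meet at t = -1, 2, 5.
On [-1, 2], y = 3*t^3 - 16*t^2 + 13*t + 34 is on top; that piece has area ∫[-1,2] (3*t^3 - 18*t^2 + 9*t + 30) dt = 243/4.
On [2, 5], y = 2*t^2 + 4*t + 4 is on top; that piece has area ∫[2,5] (-(3*t^3 - 18*t^2 + 9*t + 30)) dt = 243/4.
Total enclosed area = 243/4 + 243/4 = 243/2.

243/2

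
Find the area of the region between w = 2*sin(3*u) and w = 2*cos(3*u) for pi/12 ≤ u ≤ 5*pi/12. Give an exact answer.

On [pi/12, 5*pi/12], (2*sin(3*u)) - (2*cos(3*u)) = 2*sin(3*u) - 2*cos(3*u) is ≥ 0 throughout, so the area is a single integral of |2*sin(3*u) - 2*cos(3*u)|.
∫[pi/12,5*pi/12] (2*sin(3*u) - 2*cos(3*u)) du = 4*sqrt(2)/3.

4*sqrt(2)/3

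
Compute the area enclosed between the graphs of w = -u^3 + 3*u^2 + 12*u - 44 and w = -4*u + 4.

Set the curves equal: -u^3 + 3*u^2 + 12*u - 44 = -4*u + 4, so -u^3 + 3*u^2 + 16*u - 48 = 0, which factors as -(u - 4)*(u - 3)*(u + 4) = 0. The curves meet at u = -4, 3, 4.
On [-4, 3], w = -4*u + 4 is on top; that piece has area ∫[-4,3] (-(-u^3 + 3*u^2 + 16*u - 48)) du = 1029/4.
On [3, 4], w = -u^3 + 3*u^2 + 12*u - 44 is on top; that piece has area ∫[3,4] (-u^3 + 3*u^2 + 16*u - 48) du = 5/4.
Total enclosed area = 1029/4 + 5/4 = 517/2.

517/2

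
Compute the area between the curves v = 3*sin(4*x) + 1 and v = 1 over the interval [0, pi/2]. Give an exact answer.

The difference (3*sin(4*x) + 1) - (1) = 3*sin(4*x) changes sign at x = pi/4 inside [0, pi/2], so split the integral there.
∫[0,pi/4] (3*sin(4*x)) dx = 3/2.
∫[pi/4,pi/2] (3*sin(4*x)) dx = -3/2; the area of that piece is 3/2.
Total area = 3/2 + 3/2 = 3.

3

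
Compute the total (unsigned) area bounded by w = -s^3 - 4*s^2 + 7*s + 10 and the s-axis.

937/12

The curve meets the s-axis where -s^3 - 4*s^2 + 7*s + 10 = 0, i.e. -(s - 2)*(s + 1)*(s + 5) = 0, at s = -5, -1, 2.
On [-5, -1] the curve lies below the axis; ∫[-5,-1] (-s^3 - 4*s^2 + 7*s + 10) ds = -160/3, giving area 160/3.
On [-1, 2] the curve lies above the axis; ∫[-1,2] (-s^3 - 4*s^2 + 7*s + 10) ds = 99/4, giving area 99/4.
Total area = 160/3 + 99/4 = 937/12.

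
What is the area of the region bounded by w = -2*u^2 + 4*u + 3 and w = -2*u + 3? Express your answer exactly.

Set the curves equal: -2*u^2 + 4*u + 3 = -2*u + 3, so -2*u^2 + 6*u = 0, which factors as -2*u*(u - 3) = 0. The curves meet at u = 0, 3.
On [0, 3], w = -2*u^2 + 4*u + 3 is on top; that piece has area ∫[0,3] (-2*u^2 + 6*u) du = 9.

9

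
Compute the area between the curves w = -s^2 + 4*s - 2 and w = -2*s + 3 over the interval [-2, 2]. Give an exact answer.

86/3

The difference (-s^2 + 4*s - 2) - (-2*s + 3) = -s^2 + 6*s - 5 changes sign at s = 1 inside [-2, 2], so split the integral there.
∫[-2,1] (-s^2 + 6*s - 5) ds = -27; the area of that piece is 27.
∫[1,2] (-s^2 + 6*s - 5) ds = 5/3.
Total area = 27 + 5/3 = 86/3.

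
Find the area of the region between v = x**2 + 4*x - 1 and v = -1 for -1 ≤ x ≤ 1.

4

The difference (x**2 + 4*x - 1) - (-1) = x**2 + 4*x changes sign at x = 0 inside [-1, 1], so split the integral there.
∫[-1,0] (x**2 + 4*x) dx = -5/3; the area of that piece is 5/3.
∫[0,1] (x**2 + 4*x) dx = 7/3.
Total area = 5/3 + 7/3 = 4.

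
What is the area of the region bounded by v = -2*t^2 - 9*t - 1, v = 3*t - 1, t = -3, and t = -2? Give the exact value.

On [-3, -2], (-2*t^2 - 9*t - 1) - (3*t - 1) = -2*t^2 - 12*t is ≥ 0 throughout, so the area is a single integral of |-2*t^2 - 12*t|.
∫[-3,-2] (-2*t^2 - 12*t) dt = 52/3.

52/3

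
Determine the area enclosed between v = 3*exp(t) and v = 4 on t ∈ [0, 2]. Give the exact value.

-13 - 8*log(3) + 16*log(2) + 3*exp(2)

The difference (3*exp(t)) - (4) = 3*exp(t) - 4 changes sign at t = log(4/3) inside [0, 2], so split the integral there.
∫[0,log(4/3)] (3*exp(t) - 4) dt = log(81/256) + 1; the area of that piece is -1 + log(256/81).
∫[log(4/3),2] (3*exp(t) - 4) dt = -12 - 4*log(3) + 8*log(2) + 3*exp(2).
Total area = (-1 + log(256/81)) + (-12 - 4*log(3) + 8*log(2) + 3*exp(2)) = -13 - 8*log(3) + 16*log(2) + 3*exp(2).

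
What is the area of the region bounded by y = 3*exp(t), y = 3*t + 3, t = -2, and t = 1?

On [-2, 1], (3*exp(t)) - (3*t + 3) = -3*t + 3*exp(t) - 3 is ≥ 0 throughout, so the area is a single integral of |-3*t + 3*exp(t) - 3|.
∫[-2,1] (-3*t + 3*exp(t) - 3) dt = -9/2 - 3*exp(-2) + 3*exp(1).

-9/2 - 3*exp(-2) + 3*exp(1)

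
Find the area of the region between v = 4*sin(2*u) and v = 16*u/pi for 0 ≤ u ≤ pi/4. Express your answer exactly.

On [0, pi/4], (4*sin(2*u)) - (16*u/pi) = -16*u/pi + 4*sin(2*u) is ≥ 0 throughout, so the area is a single integral of |-16*u/pi + 4*sin(2*u)|.
∫[0,pi/4] (-16*u/pi + 4*sin(2*u)) du = 2 - pi/2.

2 - pi/2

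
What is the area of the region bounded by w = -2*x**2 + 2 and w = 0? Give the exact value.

Set the curves equal: -2*x**2 + 2 = 0, so -2*x**2 + 2 = 0, which factors as -2*(x - 1)*(x + 1) = 0. The curves meet at x = -1, 1.
On [-1, 1], w = -2*x**2 + 2 is on top; that piece has area ∫[-1,1] (-2*x**2 + 2) dx = 8/3.

8/3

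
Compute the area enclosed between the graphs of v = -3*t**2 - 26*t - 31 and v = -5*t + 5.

1/2

Set the curves equal: -3*t**2 - 26*t - 31 = -5*t + 5, so -3*t**2 - 21*t - 36 = 0, which factors as -3*(t + 3)*(t + 4) = 0. The curves meet at t = -4, -3.
On [-4, -3], v = -3*t**2 - 26*t - 31 is on top; that piece has area ∫[-4,-3] (-3*t**2 - 21*t - 36) dt = 1/2.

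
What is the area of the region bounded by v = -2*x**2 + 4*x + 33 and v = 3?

512/3

Set the curves equal: -2*x**2 + 4*x + 33 = 3, so -2*x**2 + 4*x + 30 = 0, which factors as -2*(x - 5)*(x + 3) = 0. The curves meet at x = -3, 5.
On [-3, 5], v = -2*x**2 + 4*x + 33 is on top; that piece has area ∫[-3,5] (-2*x**2 + 4*x + 30) dx = 512/3.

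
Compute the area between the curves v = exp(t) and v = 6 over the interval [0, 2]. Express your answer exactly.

-23 + exp(2) + 12*log(6)

The difference (exp(t)) - (6) = exp(t) - 6 changes sign at t = log(6) inside [0, 2], so split the integral there.
∫[0,log(6)] (exp(t) - 6) dt = 5 - log(46656); the area of that piece is -5 + log(46656).
∫[log(6),2] (exp(t) - 6) dt = -18 + exp(2) + 6*log(6).
Total area = (-5 + log(46656)) + (-18 + exp(2) + 6*log(6)) = -23 + exp(2) + 12*log(6).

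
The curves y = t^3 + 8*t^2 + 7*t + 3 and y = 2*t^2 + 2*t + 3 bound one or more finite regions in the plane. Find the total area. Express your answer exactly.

Set the curves equal: t^3 + 8*t^2 + 7*t + 3 = 2*t^2 + 2*t + 3, so t^3 + 6*t^2 + 5*t = 0, which factors as t*(t + 1)*(t + 5) = 0. The curves meet at t = -5, -1, 0.
On [-5, -1], y = t^3 + 8*t^2 + 7*t + 3 is on top; that piece has area ∫[-5,-1] (t^3 + 6*t^2 + 5*t) dt = 32.
On [-1, 0], y = 2*t^2 + 2*t + 3 is on top; that piece has area ∫[-1,0] (-(t^3 + 6*t^2 + 5*t)) dt = 3/4.
Total enclosed area = 32 + 3/4 = 131/4.

131/4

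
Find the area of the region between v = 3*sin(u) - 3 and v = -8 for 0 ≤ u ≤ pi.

On [0, pi], (3*sin(u) - 3) - (-8) = 3*sin(u) + 5 is ≥ 0 throughout, so the area is a single integral of |3*sin(u) + 5|.
∫[0,pi] (3*sin(u) + 5) du = 6 + 5*pi.

6 + 5*pi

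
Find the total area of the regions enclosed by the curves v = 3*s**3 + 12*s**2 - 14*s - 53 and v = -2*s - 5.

148

Set the curves equal: 3*s**3 + 12*s**2 - 14*s - 53 = -2*s - 5, so 3*s**3 + 12*s**2 - 12*s - 48 = 0, which factors as 3*(s - 2)*(s + 2)*(s + 4) = 0. The curves meet at s = -4, -2, 2.
On [-4, -2], v = 3*s**3 + 12*s**2 - 14*s - 53 is on top; that piece has area ∫[-4,-2] (3*s**3 + 12*s**2 - 12*s - 48) ds = 20.
On [-2, 2], v = -2*s - 5 is on top; that piece has area ∫[-2,2] (-(3*s**3 + 12*s**2 - 12*s - 48)) ds = 128.
Total enclosed area = 20 + 128 = 148.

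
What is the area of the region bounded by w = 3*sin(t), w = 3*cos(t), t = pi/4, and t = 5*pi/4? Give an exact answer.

On [pi/4, 5*pi/4], (3*sin(t)) - (3*cos(t)) = 3*sin(t) - 3*cos(t) is ≥ 0 throughout, so the area is a single integral of |3*sin(t) - 3*cos(t)|.
∫[pi/4,5*pi/4] (3*sin(t) - 3*cos(t)) dt = 6*sqrt(2).

6*sqrt(2)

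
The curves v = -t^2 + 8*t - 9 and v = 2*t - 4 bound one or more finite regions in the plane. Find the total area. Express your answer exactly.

Set the curves equal: -t^2 + 8*t - 9 = 2*t - 4, so -t^2 + 6*t - 5 = 0, which factors as -(t - 5)*(t - 1) = 0. The curves meet at t = 1, 5.
On [1, 5], v = -t^2 + 8*t - 9 is on top; that piece has area ∫[1,5] (-t^2 + 6*t - 5) dt = 32/3.

32/3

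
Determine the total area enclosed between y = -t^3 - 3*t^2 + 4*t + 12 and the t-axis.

The curve meets the t-axis where -t^3 - 3*t^2 + 4*t + 12 = 0, i.e. -(t - 2)*(t + 2)*(t + 3) = 0, at t = -3, -2, 2.
On [-3, -2] the curve lies below the axis; ∫[-3,-2] (-t^3 - 3*t^2 + 4*t + 12) dt = -3/4, giving area 3/4.
On [-2, 2] the curve lies above the axis; ∫[-2,2] (-t^3 - 3*t^2 + 4*t + 12) dt = 32, giving area 32.
Total area = 3/4 + 32 = 131/4.

131/4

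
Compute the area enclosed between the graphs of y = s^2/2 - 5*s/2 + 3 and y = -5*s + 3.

Set the curves equal: s^2/2 - 5*s/2 + 3 = -5*s + 3, so s^2/2 + 5*s/2 = 0, which factors as s*(s + 5)/2 = 0. The curves meet at s = -5, 0.
On [-5, 0], y = -5*s + 3 is on top; that piece has area ∫[-5,0] (-(s^2/2 + 5*s/2)) ds = 125/12.

125/12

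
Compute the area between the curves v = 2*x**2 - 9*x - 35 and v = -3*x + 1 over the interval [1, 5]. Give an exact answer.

On [1, 5], (2*x**2 - 9*x - 35) - (-3*x + 1) = 2*x**2 - 6*x - 36 is ≤ 0 throughout, so the area is a single integral of |2*x**2 - 6*x - 36|.
∫[1,5] (2*x**2 - 6*x - 36) dx = -400/3; the area of that piece is 400/3.

400/3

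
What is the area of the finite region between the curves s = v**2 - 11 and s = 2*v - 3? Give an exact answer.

Both boundary curves give s as a function of v, so integrate with respect to v. Setting them equal: v**2 - 2*v - 8 = 0, i.e. (v - 4)*(v + 2) = 0, so they meet at v = -2, 4.
For v in [-2, 4], s = v**2 - 11 is on the left; area = ∫[-2,4] (-(v**2 - 2*v - 8)) dv = 36.

36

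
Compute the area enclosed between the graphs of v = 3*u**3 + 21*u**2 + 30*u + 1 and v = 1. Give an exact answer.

Set the curves equal: 3*u**3 + 21*u**2 + 30*u + 1 = 1, so 3*u**3 + 21*u**2 + 30*u = 0, which factors as 3*u*(u + 2)*(u + 5) = 0. The curves meet at u = -5, -2, 0.
On [-5, -2], v = 3*u**3 + 21*u**2 + 30*u + 1 is on top; that piece has area ∫[-5,-2] (3*u**3 + 21*u**2 + 30*u) du = 189/4.
On [-2, 0], v = 1 is on top; that piece has area ∫[-2,0] (-(3*u**3 + 21*u**2 + 30*u)) du = 16.
Total enclosed area = 189/4 + 16 = 253/4.

253/4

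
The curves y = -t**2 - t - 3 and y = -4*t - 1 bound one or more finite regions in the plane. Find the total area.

Set the curves equal: -t**2 - t - 3 = -4*t - 1, so -t**2 + 3*t - 2 = 0, which factors as -(t - 2)*(t - 1) = 0. The curves meet at t = 1, 2.
On [1, 2], y = -t**2 - t - 3 is on top; that piece has area ∫[1,2] (-t**2 + 3*t - 2) dt = 1/6.

1/6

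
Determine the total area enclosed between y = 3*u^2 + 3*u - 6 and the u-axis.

The curve meets the u-axis where 3*u^2 + 3*u - 6 = 0, i.e. 3*(u - 1)*(u + 2) = 0, at u = -2, 1.
On [-2, 1] the curve lies below the axis; ∫[-2,1] (3*u^2 + 3*u - 6) du = -27/2, giving area 27/2.

27/2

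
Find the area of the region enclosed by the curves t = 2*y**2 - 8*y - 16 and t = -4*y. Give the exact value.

72

Both boundary curves give t as a function of y, so integrate with respect to y. Setting them equal: 2*y**2 - 4*y - 16 = 0, i.e. 2*(y - 4)*(y + 2) = 0, so they meet at y = -2, 4.
For y in [-2, 4], t = 2*y**2 - 8*y - 16 is on the left; area = ∫[-2,4] (-(2*y**2 - 4*y - 16)) dy = 72.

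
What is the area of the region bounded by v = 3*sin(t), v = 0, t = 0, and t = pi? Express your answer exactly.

6

On [0, pi], (3*sin(t)) - (0) = 3*sin(t) is ≥ 0 throughout, so the area is a single integral of |3*sin(t)|.
∫[0,pi] (3*sin(t)) dt = 6.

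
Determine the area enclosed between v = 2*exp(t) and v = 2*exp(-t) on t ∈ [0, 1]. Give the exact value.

On [0, 1], (2*exp(t)) - (2*exp(-t)) = 2*exp(t) - 2*exp(-t) is ≥ 0 throughout, so the area is a single integral of |2*exp(t) - 2*exp(-t)|.
∫[0,1] (2*exp(t) - 2*exp(-t)) dt = -4 + 2*exp(-1) + 2*exp(1).

-4 + 2*exp(-1) + 2*exp(1)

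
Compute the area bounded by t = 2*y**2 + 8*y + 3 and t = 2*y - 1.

1/3

Both boundary curves give t as a function of y, so integrate with respect to y. Setting them equal: 2*y**2 + 6*y + 4 = 0, i.e. 2*(y + 1)*(y + 2) = 0, so they meet at y = -2, -1.
For y in [-2, -1], t = 2*y**2 + 8*y + 3 is on the left; area = ∫[-2,-1] (-(2*y**2 + 6*y + 4)) dy = 1/3.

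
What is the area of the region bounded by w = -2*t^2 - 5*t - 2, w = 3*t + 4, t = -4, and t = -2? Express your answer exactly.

The difference (-2*t^2 - 5*t - 2) - (3*t + 4) = -2*t^2 - 8*t - 6 changes sign at t = -3 inside [-4, -2], so split the integral there.
∫[-4,-3] (-2*t^2 - 8*t - 6) dt = -8/3; the area of that piece is 8/3.
∫[-3,-2] (-2*t^2 - 8*t - 6) dt = 4/3.
Total area = 8/3 + 4/3 = 4.

4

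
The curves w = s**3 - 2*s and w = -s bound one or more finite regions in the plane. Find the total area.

Set the curves equal: s**3 - 2*s = -s, so s**3 - s = 0, which factors as s*(s - 1)*(s + 1) = 0. The curves meet at s = -1, 0, 1.
On [-1, 0], w = s**3 - 2*s is on top; that piece has area ∫[-1,0] (s**3 - s) ds = 1/4.
On [0, 1], w = -s is on top; that piece has area ∫[0,1] (-(s**3 - s)) ds = 1/4.
Total enclosed area = 1/4 + 1/4 = 1/2.

1/2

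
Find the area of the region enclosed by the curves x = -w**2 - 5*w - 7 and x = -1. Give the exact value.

1/6

Both boundary curves give x as a function of w, so integrate with respect to w. Setting them equal: -w**2 - 5*w - 6 = 0, i.e. -(w + 2)*(w + 3) = 0, so they meet at w = -3, -2.
For w in [-3, -2], x = -w**2 - 5*w - 7 is on the right; area = ∫[-3,-2] (-w**2 - 5*w - 6) dw = 1/6.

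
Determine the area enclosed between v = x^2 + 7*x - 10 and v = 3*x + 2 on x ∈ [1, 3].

The difference (x^2 + 7*x - 10) - (3*x + 2) = x^2 + 4*x - 12 changes sign at x = 2 inside [1, 3], so split the integral there.
∫[1,2] (x^2 + 4*x - 12) dx = -11/3; the area of that piece is 11/3.
∫[2,3] (x^2 + 4*x - 12) dx = 13/3.
Total area = 11/3 + 13/3 = 8.

8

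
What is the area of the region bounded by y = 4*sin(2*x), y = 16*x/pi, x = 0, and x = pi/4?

On [0, pi/4], (4*sin(2*x)) - (16*x/pi) = -16*x/pi + 4*sin(2*x) is ≥ 0 throughout, so the area is a single integral of |-16*x/pi + 4*sin(2*x)|.
∫[0,pi/4] (-16*x/pi + 4*sin(2*x)) dx = 2 - pi/2.

2 - pi/2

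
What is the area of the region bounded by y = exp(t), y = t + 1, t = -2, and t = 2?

-4 - exp(-2) + exp(2)

On [-2, 2], (exp(t)) - (t + 1) = -t + exp(t) - 1 is ≥ 0 throughout, so the area is a single integral of |-t + exp(t) - 1|.
∫[-2,2] (-t + exp(t) - 1) dt = -4 - exp(-2) + exp(2).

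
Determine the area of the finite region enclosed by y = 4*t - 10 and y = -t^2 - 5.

36

Set the curves equal: 4*t - 10 = -t^2 - 5, so t^2 + 4*t - 5 = 0, which factors as (t - 1)*(t + 5) = 0. The curves meet at t = -5, 1.
On [-5, 1], y = -t^2 - 5 is on top; that piece has area ∫[-5,1] (-(t^2 + 4*t - 5)) dt = 36.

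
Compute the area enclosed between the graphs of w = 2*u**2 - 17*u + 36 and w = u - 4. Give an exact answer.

Set the curves equal: 2*u**2 - 17*u + 36 = u - 4, so 2*u**2 - 18*u + 40 = 0, which factors as 2*(u - 5)*(u - 4) = 0. The curves meet at u = 4, 5.
On [4, 5], w = u - 4 is on top; that piece has area ∫[4,5] (-(2*u**2 - 18*u + 40)) du = 1/3.

1/3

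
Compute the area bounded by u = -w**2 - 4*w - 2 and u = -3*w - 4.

Both boundary curves give u as a function of w, so integrate with respect to w. Setting them equal: -w**2 - w + 2 = 0, i.e. -(w - 1)*(w + 2) = 0, so they meet at w = -2, 1.
For w in [-2, 1], u = -w**2 - 4*w - 2 is on the right; area = ∫[-2,1] (-w**2 - w + 2) dw = 9/2.

9/2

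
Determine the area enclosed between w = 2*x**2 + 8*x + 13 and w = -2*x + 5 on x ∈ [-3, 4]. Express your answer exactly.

The difference (2*x**2 + 8*x + 13) - (-2*x + 5) = 2*x**2 + 10*x + 8 changes sign at x = -1 inside [-3, 4], so split the integral there.
∫[-3,-1] (2*x**2 + 10*x + 8) dx = -20/3; the area of that piece is 20/3.
∫[-1,4] (2*x**2 + 10*x + 8) dx = 475/3.
Total area = 20/3 + 475/3 = 165.

165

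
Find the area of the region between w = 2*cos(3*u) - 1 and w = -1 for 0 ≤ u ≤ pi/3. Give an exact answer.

The difference (2*cos(3*u) - 1) - (-1) = 2*cos(3*u) changes sign at u = pi/6 inside [0, pi/3], so split the integral there.
∫[0,pi/6] (2*cos(3*u)) du = 2/3.
∫[pi/6,pi/3] (2*cos(3*u)) du = -2/3; the area of that piece is 2/3.
Total area = 2/3 + 2/3 = 4/3.

4/3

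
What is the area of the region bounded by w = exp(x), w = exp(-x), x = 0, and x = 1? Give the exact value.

-2 + exp(-1) + exp(1)

On [0, 1], (exp(x)) - (exp(-x)) = exp(x) - exp(-x) is ≥ 0 throughout, so the area is a single integral of |exp(x) - exp(-x)|.
∫[0,1] (exp(x) - exp(-x)) dx = -2 + exp(-1) + exp(1).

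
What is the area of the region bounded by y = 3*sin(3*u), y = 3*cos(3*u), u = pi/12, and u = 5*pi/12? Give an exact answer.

2*sqrt(2)

On [pi/12, 5*pi/12], (3*sin(3*u)) - (3*cos(3*u)) = 3*sin(3*u) - 3*cos(3*u) is ≥ 0 throughout, so the area is a single integral of |3*sin(3*u) - 3*cos(3*u)|.
∫[pi/12,5*pi/12] (3*sin(3*u) - 3*cos(3*u)) du = 2*sqrt(2).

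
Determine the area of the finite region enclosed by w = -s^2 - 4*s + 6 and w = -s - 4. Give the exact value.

343/6

Set the curves equal: -s^2 - 4*s + 6 = -s - 4, so -s^2 - 3*s + 10 = 0, which factors as -(s - 2)*(s + 5) = 0. The curves meet at s = -5, 2.
On [-5, 2], w = -s^2 - 4*s + 6 is on top; that piece has area ∫[-5,2] (-s^2 - 3*s + 10) ds = 343/6.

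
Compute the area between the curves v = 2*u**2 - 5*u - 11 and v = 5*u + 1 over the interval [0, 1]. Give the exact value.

49/3

On [0, 1], (2*u**2 - 5*u - 11) - (5*u + 1) = 2*u**2 - 10*u - 12 is ≤ 0 throughout, so the area is a single integral of |2*u**2 - 10*u - 12|.
∫[0,1] (2*u**2 - 10*u - 12) du = -49/3; the area of that piece is 49/3.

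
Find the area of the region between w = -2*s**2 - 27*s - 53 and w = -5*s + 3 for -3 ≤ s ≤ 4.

1589/3

On [-3, 4], (-2*s**2 - 27*s - 53) - (-5*s + 3) = -2*s**2 - 22*s - 56 is ≤ 0 throughout, so the area is a single integral of |-2*s**2 - 22*s - 56|.
∫[-3,4] (-2*s**2 - 22*s - 56) ds = -1589/3; the area of that piece is 1589/3.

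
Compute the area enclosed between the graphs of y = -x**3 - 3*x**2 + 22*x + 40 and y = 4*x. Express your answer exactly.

999/4

Set the curves equal: -x**3 - 3*x**2 + 22*x + 40 = 4*x, so -x**3 - 3*x**2 + 18*x + 40 = 0, which factors as -(x - 4)*(x + 2)*(x + 5) = 0. The curves meet at x = -5, -2, 4.
On [-5, -2], y = 4*x is on top; that piece has area ∫[-5,-2] (-(-x**3 - 3*x**2 + 18*x + 40)) dx = 135/4.
On [-2, 4], y = -x**3 - 3*x**2 + 22*x + 40 is on top; that piece has area ∫[-2,4] (-x**3 - 3*x**2 + 18*x + 40) dx = 216.
Total enclosed area = 135/4 + 216 = 999/4.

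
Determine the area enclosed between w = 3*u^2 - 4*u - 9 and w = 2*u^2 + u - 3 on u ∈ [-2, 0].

The difference (3*u^2 - 4*u - 9) - (2*u^2 + u - 3) = u^2 - 5*u - 6 changes sign at u = -1 inside [-2, 0], so split the integral there.
∫[-2,-1] (u^2 - 5*u - 6) du = 23/6.
∫[-1,0] (u^2 - 5*u - 6) du = -19/6; the area of that piece is 19/6.
Total area = 23/6 + 19/6 = 7.

7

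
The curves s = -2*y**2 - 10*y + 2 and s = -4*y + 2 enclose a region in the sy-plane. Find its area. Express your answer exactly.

9

Both boundary curves give s as a function of y, so integrate with respect to y. Setting them equal: -2*y**2 - 6*y = 0, i.e. -2*y*(y + 3) = 0, so they meet at y = -3, 0.
For y in [-3, 0], s = -2*y**2 - 10*y + 2 is on the right; area = ∫[-3,0] (-2*y**2 - 6*y) dy = 9.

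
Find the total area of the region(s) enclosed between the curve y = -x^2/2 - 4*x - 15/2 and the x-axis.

The curve meets the x-axis where -x^2/2 - 4*x - 15/2 = 0, i.e. -(x + 3)*(x + 5)/2 = 0, at x = -5, -3.
On [-5, -3] the curve lies above the axis; ∫[-5,-3] (-x^2/2 - 4*x - 15/2) dx = 2/3, giving area 2/3.

2/3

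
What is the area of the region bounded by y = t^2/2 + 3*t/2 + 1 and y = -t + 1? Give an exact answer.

125/12

Set the curves equal: t^2/2 + 3*t/2 + 1 = -t + 1, so t^2/2 + 5*t/2 = 0, which factors as t*(t + 5)/2 = 0. The curves meet at t = -5, 0.
On [-5, 0], y = -t + 1 is on top; that piece has area ∫[-5,0] (-(t^2/2 + 5*t/2)) dt = 125/12.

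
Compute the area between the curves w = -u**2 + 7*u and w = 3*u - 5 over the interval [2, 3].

On [2, 3], (-u**2 + 7*u) - (3*u - 5) = -u**2 + 4*u + 5 is ≥ 0 throughout, so the area is a single integral of |-u**2 + 4*u + 5|.
∫[2,3] (-u**2 + 4*u + 5) du = 26/3.

26/3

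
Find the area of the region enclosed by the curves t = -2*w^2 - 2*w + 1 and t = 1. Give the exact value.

Both boundary curves give t as a function of w, so integrate with respect to w. Setting them equal: -2*w^2 - 2*w = 0, i.e. -2*w*(w + 1) = 0, so they meet at w = -1, 0.
For w in [-1, 0], t = -2*w^2 - 2*w + 1 is on the right; area = ∫[-1,0] (-2*w^2 - 2*w) dw = 1/3.

1/3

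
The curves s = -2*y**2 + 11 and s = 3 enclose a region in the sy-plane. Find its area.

Both boundary curves give s as a function of y, so integrate with respect to y. Setting them equal: -2*y**2 + 8 = 0, i.e. -2*(y - 2)*(y + 2) = 0, so they meet at y = -2, 2.
For y in [-2, 2], s = -2*y**2 + 11 is on the right; area = ∫[-2,2] (-2*y**2 + 8) dy = 64/3.

64/3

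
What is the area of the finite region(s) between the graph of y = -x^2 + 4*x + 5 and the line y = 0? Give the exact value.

The curve meets the x-axis where -x^2 + 4*x + 5 = 0, i.e. -(x - 5)*(x + 1) = 0, at x = -1, 5.
On [-1, 5] the curve lies above the axis; ∫[-1,5] (-x^2 + 4*x + 5) dx = 36, giving area 36.

36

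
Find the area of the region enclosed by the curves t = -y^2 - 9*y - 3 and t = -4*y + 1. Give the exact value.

Both boundary curves give t as a function of y, so integrate with respect to y. Setting them equal: -y^2 - 5*y - 4 = 0, i.e. -(y + 1)*(y + 4) = 0, so they meet at y = -4, -1.
For y in [-4, -1], t = -y^2 - 9*y - 3 is on the right; area = ∫[-4,-1] (-y^2 - 5*y - 4) dy = 9/2.

9/2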